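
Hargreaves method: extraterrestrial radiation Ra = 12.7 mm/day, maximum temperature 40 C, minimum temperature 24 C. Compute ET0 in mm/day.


Tmean = (Tmax + Tmin)/2 = (40 + 24)/2 = 32.0
ET0 = 0.0023 * 12.7 * (32.0 + 17.8) * sqrt(40 - 24)
ET0 = 0.0023 * 12.7 * 49.8 * 4.000000

5.8186 mm/day


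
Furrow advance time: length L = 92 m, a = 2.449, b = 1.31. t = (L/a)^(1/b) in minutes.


t = (L/a)^(1/b)
t = (92/2.449)^(1/1.31)
t = 37.566354^(1/1.31)

15.9271 min


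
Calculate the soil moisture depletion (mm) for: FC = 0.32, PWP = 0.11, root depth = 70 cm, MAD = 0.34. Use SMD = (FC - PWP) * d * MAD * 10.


SMD = (FC - PWP) * d * MAD * 10
SMD = (0.32 - 0.11) * 70 * 0.34 * 10
SMD = 0.2100 * 70 * 0.34 * 10

49.9800 mm


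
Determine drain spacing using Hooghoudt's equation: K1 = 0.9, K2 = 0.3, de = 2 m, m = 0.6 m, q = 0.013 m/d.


S^2 = 8*K2*de*m/q + 4*K1*m^2/q
S^2 = 8*0.3*2*0.6/0.013 + 4*0.9*0.6^2/0.013
S = sqrt(321.2308)

17.9229 m


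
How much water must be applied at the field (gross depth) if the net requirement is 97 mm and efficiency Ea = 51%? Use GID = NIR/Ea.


Ea = 51% = 0.51
GID = NIR / Ea = 97 / 0.51 = 190.1961 mm

190.1961 mm


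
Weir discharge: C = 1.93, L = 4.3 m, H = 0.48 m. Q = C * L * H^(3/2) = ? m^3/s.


Q = C * L * H^(3/2) = 1.93 * 4.3 * 0.48^1.5 = 1.93 * 4.3 * 0.332554

2.7599 m^3/s


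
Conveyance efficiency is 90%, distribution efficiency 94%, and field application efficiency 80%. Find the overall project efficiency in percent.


Ec = 0.9, Eb = 0.94, Ea = 0.8
E = 0.9 * 0.94 * 0.8 * 100 = 67.6800%

67.6800 %


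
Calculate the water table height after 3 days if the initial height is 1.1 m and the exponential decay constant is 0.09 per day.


m = m0 * exp(-k*t)
m = 1.1 * exp(-0.09 * 3)
m = 1.1 * exp(-0.2700)

0.8397 m


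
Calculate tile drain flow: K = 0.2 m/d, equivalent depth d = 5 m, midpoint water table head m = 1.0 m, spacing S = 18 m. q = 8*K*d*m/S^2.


q = 8*K*d*m/S^2
q = 8*0.2*5*1.0/18^2
q = 8.0000 / 324

0.0247 m/d


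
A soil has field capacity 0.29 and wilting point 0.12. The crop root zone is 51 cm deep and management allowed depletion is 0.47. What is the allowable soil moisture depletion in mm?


SMD = (FC - PWP) * d * MAD * 10
SMD = (0.29 - 0.12) * 51 * 0.47 * 10
SMD = 0.1700 * 51 * 0.47 * 10

40.7490 mm


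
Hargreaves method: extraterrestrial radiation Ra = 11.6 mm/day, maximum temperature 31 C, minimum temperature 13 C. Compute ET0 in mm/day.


Tmean = (Tmax + Tmin)/2 = (31 + 13)/2 = 22.0
ET0 = 0.0023 * 11.6 * (22.0 + 17.8) * sqrt(31 - 13)
ET0 = 0.0023 * 11.6 * 39.8 * 4.242641

4.5051 mm/day


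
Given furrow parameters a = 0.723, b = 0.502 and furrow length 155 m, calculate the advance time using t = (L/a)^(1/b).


t = (L/a)^(1/b)
t = (155/0.723)^(1/0.502)
t = 214.384509^(1/0.502)

44036.3744 min


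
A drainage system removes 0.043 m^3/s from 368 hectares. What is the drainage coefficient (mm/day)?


DC = Q * 86400 / (A * 10000) * 1000
DC = 0.043 * 86400 / (368 * 10000) * 1000
DC = 3715200.0000 / 3680000

1.0096 mm/day


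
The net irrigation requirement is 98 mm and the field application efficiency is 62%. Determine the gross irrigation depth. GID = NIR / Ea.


Ea = 62% = 0.62
GID = NIR / Ea = 98 / 0.62 = 158.0645 mm

158.0645 mm


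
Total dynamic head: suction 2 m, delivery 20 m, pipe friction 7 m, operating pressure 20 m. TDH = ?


TDH = Hs + Hd + hf + Hp = 2 + 20 + 7 + 20 = 49

49 m


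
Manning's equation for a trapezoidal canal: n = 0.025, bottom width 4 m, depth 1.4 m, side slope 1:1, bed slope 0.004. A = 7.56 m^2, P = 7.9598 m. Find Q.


R = A/P = 7.56/7.9598 = 0.949773
Q = (1/0.025) * 7.56 * 0.949773^(2/3) * 0.004^0.5

18.4796 m^3/s


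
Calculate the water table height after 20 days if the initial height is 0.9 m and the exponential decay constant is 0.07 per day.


m = m0 * exp(-k*t)
m = 0.9 * exp(-0.07 * 20)
m = 0.9 * exp(-1.4000)

0.2219 m


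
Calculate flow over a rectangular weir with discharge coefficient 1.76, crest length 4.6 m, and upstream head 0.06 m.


Q = C * L * H^(3/2) = 1.76 * 4.6 * 0.06^1.5 = 1.76 * 4.6 * 0.014697

0.1190 m^3/s


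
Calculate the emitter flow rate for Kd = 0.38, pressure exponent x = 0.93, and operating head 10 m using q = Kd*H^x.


q = Kd * H^x = 0.38 * 10^0.93 = 0.38 * 8.511380

3.2343 L/h


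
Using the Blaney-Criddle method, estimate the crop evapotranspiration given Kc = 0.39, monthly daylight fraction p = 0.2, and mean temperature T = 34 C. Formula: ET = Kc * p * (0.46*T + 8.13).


ET = Kc * p * (0.46*T + 8.13)
ET = 0.39 * 0.2 * (0.46*34 + 8.13)
ET = 0.39 * 0.2 * 23.7700

1.8541 mm/day


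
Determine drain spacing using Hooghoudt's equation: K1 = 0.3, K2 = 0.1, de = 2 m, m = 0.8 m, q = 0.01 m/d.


S^2 = 8*K2*de*m/q + 4*K1*m^2/q
S^2 = 8*0.1*2*0.8/0.01 + 4*0.3*0.8^2/0.01
S = sqrt(204.8000)

14.3108 m


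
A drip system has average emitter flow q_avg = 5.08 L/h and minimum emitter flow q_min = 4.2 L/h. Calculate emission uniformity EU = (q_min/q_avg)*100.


EU = (q_min/q_avg)*100 = (4.2/5.08)*100 = 82.6772%

82.6772 %


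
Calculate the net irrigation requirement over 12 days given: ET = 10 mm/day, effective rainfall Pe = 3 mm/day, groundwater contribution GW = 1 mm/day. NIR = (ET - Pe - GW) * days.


Daily deficit = ET - Pe - GW = 10 - 3 - 1 = 6 mm/day
NIR = 6 * 12 = 72 mm

72.0000 mm


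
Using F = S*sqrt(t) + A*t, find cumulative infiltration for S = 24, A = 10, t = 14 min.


F = S*sqrt(t) + A*t
F = 24*sqrt(14) + 10*14
F = 24*3.741657 + 140

229.7998 mm


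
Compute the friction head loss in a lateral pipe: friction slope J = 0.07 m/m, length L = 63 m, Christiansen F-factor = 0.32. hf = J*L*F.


hf = J * L * F = 0.07 * 63 * 0.32 = 1.4112 m

1.4112 m


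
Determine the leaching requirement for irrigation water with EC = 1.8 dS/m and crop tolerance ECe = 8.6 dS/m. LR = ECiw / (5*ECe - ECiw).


LR = ECiw / (5*ECe - ECiw)
LR = 1.8 / (5*8.6 - 1.8)
LR = 1.8 / 41.2000

0.0437


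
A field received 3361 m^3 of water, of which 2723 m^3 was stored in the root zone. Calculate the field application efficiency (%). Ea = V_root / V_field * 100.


Ea = V_root / V_field * 100 = 2723 / 3361 * 100 = 81.0176%

81.0176 %


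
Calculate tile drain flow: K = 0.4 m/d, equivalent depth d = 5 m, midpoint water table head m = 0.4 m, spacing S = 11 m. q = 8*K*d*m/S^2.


q = 8*K*d*m/S^2
q = 8*0.4*5*0.4/11^2
q = 6.4000 / 121

0.0529 m/d


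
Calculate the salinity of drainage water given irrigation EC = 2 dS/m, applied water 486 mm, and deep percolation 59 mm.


EC_dw = EC_iw * D_iw / D_dw
EC_dw = 2 * 486 / 59
EC_dw = 972 / 59

16.4746 dS/m


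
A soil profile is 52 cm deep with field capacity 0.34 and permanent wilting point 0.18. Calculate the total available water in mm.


AWC = (FC - PWP) * d * 10
AWC = (0.34 - 0.18) * 52 * 10
AWC = 0.1600 * 52 * 10

83.2000 mm


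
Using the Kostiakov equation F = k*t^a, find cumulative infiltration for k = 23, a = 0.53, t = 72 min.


F = k * t^a = 23 * 72^0.53
F = 23 * 9.646865

221.8779 mm


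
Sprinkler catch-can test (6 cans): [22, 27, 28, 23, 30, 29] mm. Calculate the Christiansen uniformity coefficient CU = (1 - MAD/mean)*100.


mean = 26.500000 mm
MAD = 2.666667 mm
CU = (1 - 2.666667/26.500000)*100

89.9371 %


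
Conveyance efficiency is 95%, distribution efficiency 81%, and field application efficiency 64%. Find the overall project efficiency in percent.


Ec = 0.95, Eb = 0.81, Ea = 0.64
E = 0.95 * 0.81 * 0.64 * 100 = 49.2480%

49.2480 %


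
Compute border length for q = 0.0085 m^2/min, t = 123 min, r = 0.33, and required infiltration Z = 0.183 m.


L = q*t/((1+r)*Z)
L = 0.0085*123/((1+0.33)*0.183)
L = 1.0455/0.24339

4.2956 m


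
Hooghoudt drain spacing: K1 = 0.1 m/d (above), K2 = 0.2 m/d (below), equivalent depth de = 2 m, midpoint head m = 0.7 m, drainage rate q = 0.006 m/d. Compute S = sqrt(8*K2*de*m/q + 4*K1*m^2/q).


S^2 = 8*K2*de*m/q + 4*K1*m^2/q
S^2 = 8*0.2*2*0.7/0.006 + 4*0.1*0.7^2/0.006
S = sqrt(406.0000)

20.1494 m


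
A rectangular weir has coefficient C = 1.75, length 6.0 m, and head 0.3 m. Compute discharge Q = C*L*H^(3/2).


Q = C * L * H^(3/2) = 1.75 * 6.0 * 0.3^1.5 = 1.75 * 6.0 * 0.164317

1.7253 m^3/s


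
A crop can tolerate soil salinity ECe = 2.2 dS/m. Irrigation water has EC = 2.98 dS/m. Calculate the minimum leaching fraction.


LR = ECiw / (5*ECe - ECiw)
LR = 2.98 / (5*2.2 - 2.98)
LR = 2.98 / 8.0200

0.3716


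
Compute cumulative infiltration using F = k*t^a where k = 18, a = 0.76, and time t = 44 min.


F = k * t^a = 18 * 44^0.76
F = 18 * 17.742877

319.3718 mm


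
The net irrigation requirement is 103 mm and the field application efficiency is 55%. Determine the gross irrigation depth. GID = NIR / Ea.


Ea = 55% = 0.55
GID = NIR / Ea = 103 / 0.55 = 187.2727 mm

187.2727 mm


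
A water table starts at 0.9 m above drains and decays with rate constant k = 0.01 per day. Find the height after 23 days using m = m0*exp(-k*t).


m = m0 * exp(-k*t)
m = 0.9 * exp(-0.01 * 23)
m = 0.9 * exp(-0.2300)

0.7151 m


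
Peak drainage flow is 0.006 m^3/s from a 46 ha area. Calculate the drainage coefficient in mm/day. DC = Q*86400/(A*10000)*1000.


DC = Q * 86400 / (A * 10000) * 1000
DC = 0.006 * 86400 / (46 * 10000) * 1000
DC = 518400.0000 / 460000

1.1270 mm/day


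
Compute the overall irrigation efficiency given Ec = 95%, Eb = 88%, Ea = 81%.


Ec = 0.95, Eb = 0.88, Ea = 0.81
E = 0.95 * 0.88 * 0.81 * 100 = 67.7160%

67.7160 %


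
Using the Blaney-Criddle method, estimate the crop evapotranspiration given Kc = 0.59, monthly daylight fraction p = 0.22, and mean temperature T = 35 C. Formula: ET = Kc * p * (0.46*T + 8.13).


ET = Kc * p * (0.46*T + 8.13)
ET = 0.59 * 0.22 * (0.46*35 + 8.13)
ET = 0.59 * 0.22 * 24.2300

3.1451 mm/day


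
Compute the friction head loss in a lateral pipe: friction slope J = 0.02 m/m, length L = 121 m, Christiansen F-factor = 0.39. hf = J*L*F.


hf = J * L * F = 0.02 * 121 * 0.39 = 0.9438 m

0.9438 m


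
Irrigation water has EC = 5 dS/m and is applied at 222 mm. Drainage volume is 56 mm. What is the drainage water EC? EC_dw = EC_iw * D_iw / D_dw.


EC_dw = EC_iw * D_iw / D_dw
EC_dw = 5 * 222 / 56
EC_dw = 1110 / 56

19.8214 dS/m


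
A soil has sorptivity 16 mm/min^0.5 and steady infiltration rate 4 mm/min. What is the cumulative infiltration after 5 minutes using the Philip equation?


F = S*sqrt(t) + A*t
F = 16*sqrt(5) + 4*5
F = 16*2.236068 + 20

55.7771 mm


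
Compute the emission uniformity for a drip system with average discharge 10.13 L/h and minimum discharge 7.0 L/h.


EU = (q_min/q_avg)*100 = (7.0/10.13)*100 = 69.1017%

69.1017 %


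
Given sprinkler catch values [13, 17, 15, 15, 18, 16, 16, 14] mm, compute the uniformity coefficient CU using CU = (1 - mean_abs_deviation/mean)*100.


mean = 15.500000 mm
MAD = 1.250000 mm
CU = (1 - 1.250000/15.500000)*100

91.9355 %


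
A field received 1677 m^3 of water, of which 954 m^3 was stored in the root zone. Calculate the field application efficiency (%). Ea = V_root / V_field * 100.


Ea = V_root / V_field * 100 = 954 / 1677 * 100 = 56.8873%

56.8873 %


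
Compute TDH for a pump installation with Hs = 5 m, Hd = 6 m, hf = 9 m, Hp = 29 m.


TDH = Hs + Hd + hf + Hp = 5 + 6 + 9 + 29 = 49

49 m


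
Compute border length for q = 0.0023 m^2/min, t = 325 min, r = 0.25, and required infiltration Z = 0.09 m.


L = q*t/((1+r)*Z)
L = 0.0023*325/((1+0.25)*0.09)
L = 0.7475/0.1125

6.6444 m


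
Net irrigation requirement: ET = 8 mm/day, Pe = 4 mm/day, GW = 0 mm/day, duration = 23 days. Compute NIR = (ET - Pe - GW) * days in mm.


Daily deficit = ET - Pe - GW = 8 - 4 - 0 = 4 mm/day
NIR = 4 * 23 = 92 mm

92.0000 mm


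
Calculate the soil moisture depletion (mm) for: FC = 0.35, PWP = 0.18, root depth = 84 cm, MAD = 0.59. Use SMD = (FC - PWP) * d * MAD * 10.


SMD = (FC - PWP) * d * MAD * 10
SMD = (0.35 - 0.18) * 84 * 0.59 * 10
SMD = 0.1700 * 84 * 0.59 * 10

84.2520 mm


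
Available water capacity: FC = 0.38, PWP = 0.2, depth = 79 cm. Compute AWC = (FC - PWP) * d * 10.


AWC = (FC - PWP) * d * 10
AWC = (0.38 - 0.2) * 79 * 10
AWC = 0.1800 * 79 * 10

142.2000 mm


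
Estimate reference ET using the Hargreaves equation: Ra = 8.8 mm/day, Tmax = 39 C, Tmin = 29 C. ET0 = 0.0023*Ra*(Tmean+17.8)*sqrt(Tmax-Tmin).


Tmean = (Tmax + Tmin)/2 = (39 + 29)/2 = 34.0
ET0 = 0.0023 * 8.8 * (34.0 + 17.8) * sqrt(39 - 29)
ET0 = 0.0023 * 8.8 * 51.8 * 3.162278

3.3154 mm/day


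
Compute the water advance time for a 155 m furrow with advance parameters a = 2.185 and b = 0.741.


t = (L/a)^(1/b)
t = (155/2.185)^(1/0.741)
t = 70.938215^(1/0.741)

314.6401 min


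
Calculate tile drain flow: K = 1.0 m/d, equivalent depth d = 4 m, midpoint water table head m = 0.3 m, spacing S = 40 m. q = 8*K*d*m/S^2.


q = 8*K*d*m/S^2
q = 8*1.0*4*0.3/40^2
q = 9.6000 / 1600

0.0060 m/d


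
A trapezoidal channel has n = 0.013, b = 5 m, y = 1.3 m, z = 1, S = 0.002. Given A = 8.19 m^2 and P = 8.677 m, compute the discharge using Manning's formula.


R = A/P = 8.19/8.677 = 0.943875
Q = (1/0.013) * 8.19 * 0.943875^(2/3) * 0.002^0.5

27.1101 m^3/s


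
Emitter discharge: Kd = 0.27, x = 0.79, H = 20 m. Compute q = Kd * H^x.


q = Kd * H^x = 0.27 * 20^0.79 = 0.27 * 10.661387

2.8786 L/h


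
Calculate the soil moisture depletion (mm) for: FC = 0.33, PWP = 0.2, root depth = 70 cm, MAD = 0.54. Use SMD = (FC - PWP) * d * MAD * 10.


SMD = (FC - PWP) * d * MAD * 10
SMD = (0.33 - 0.2) * 70 * 0.54 * 10
SMD = 0.1300 * 70 * 0.54 * 10

49.1400 mm


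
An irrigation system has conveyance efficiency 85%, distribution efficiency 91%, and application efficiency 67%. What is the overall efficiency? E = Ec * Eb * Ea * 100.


Ec = 0.85, Eb = 0.91, Ea = 0.67
E = 0.85 * 0.91 * 0.67 * 100 = 51.8245%

51.8245 %


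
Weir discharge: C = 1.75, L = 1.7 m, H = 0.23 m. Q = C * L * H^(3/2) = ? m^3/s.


Q = C * L * H^(3/2) = 1.75 * 1.7 * 0.23^1.5 = 1.75 * 1.7 * 0.110304

0.3282 m^3/s


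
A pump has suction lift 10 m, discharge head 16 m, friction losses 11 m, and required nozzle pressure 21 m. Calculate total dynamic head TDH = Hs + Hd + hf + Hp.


TDH = Hs + Hd + hf + Hp = 10 + 16 + 11 + 21 = 58

58 m


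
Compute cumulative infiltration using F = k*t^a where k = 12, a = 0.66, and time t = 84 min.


F = k * t^a = 12 * 84^0.66
F = 12 * 18.621915

223.4630 mm


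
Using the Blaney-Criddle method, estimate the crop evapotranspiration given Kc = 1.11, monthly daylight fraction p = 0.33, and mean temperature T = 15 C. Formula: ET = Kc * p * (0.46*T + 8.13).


ET = Kc * p * (0.46*T + 8.13)
ET = 1.11 * 0.33 * (0.46*15 + 8.13)
ET = 1.11 * 0.33 * 15.0300

5.5055 mm/day


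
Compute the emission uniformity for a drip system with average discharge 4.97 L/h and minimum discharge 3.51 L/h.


EU = (q_min/q_avg)*100 = (3.51/4.97)*100 = 70.6237%

70.6237 %


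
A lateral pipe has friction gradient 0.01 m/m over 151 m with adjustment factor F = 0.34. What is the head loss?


hf = J * L * F = 0.01 * 151 * 0.34 = 0.5134 m

0.5134 m


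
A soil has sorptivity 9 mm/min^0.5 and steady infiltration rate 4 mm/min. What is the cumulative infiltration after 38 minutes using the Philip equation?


F = S*sqrt(t) + A*t
F = 9*sqrt(38) + 4*38
F = 9*6.164414 + 152

207.4797 mm


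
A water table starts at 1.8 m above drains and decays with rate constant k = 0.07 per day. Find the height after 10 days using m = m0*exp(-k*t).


m = m0 * exp(-k*t)
m = 1.8 * exp(-0.07 * 10)
m = 1.8 * exp(-0.7000)

0.8939 m


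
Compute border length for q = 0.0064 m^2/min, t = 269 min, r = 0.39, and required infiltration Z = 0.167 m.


L = q*t/((1+r)*Z)
L = 0.0064*269/((1+0.39)*0.167)
L = 1.7216/0.23213

7.4165 m


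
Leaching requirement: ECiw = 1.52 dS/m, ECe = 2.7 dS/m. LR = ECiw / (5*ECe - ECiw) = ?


LR = ECiw / (5*ECe - ECiw)
LR = 1.52 / (5*2.7 - 1.52)
LR = 1.52 / 11.9800

0.1269


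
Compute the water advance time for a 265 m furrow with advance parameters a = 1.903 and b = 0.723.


t = (L/a)^(1/b)
t = (265/1.903)^(1/0.723)
t = 139.253810^(1/0.723)

922.9008 min


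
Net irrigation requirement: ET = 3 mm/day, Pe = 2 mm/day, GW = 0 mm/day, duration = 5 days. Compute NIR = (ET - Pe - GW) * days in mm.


Daily deficit = ET - Pe - GW = 3 - 2 - 0 = 1 mm/day
NIR = 1 * 5 = 5 mm

5.0000 mm


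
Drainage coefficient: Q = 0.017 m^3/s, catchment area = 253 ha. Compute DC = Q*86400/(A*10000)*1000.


DC = Q * 86400 / (A * 10000) * 1000
DC = 0.017 * 86400 / (253 * 10000) * 1000
DC = 1468800.0000 / 2530000

0.5806 mm/day


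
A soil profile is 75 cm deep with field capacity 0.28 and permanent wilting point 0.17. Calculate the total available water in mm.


AWC = (FC - PWP) * d * 10
AWC = (0.28 - 0.17) * 75 * 10
AWC = 0.1100 * 75 * 10

82.5000 mm


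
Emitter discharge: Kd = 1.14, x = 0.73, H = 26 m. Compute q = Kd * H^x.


q = Kd * H^x = 1.14 * 26^0.73 = 1.14 * 10.787742

12.2980 L/h


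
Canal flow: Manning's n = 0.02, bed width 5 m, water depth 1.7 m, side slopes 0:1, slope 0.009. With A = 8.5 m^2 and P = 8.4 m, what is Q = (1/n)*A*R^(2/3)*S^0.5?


R = A/P = 8.5/8.4 = 1.011905
Q = (1/0.02) * 8.5 * 1.011905^(2/3) * 0.009^0.5

40.6384 m^3/s


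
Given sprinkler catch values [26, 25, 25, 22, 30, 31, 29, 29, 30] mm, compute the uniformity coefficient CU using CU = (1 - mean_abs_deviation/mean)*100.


mean = 27.444444 mm
MAD = 2.617284 mm
CU = (1 - 2.617284/27.444444)*100

90.4633 %


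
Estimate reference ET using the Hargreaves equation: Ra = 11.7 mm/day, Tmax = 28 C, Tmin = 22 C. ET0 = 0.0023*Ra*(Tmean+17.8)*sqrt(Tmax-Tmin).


Tmean = (Tmax + Tmin)/2 = (28 + 22)/2 = 25.0
ET0 = 0.0023 * 11.7 * (25.0 + 17.8) * sqrt(28 - 22)
ET0 = 0.0023 * 11.7 * 42.8 * 2.449490

2.8212 mm/day


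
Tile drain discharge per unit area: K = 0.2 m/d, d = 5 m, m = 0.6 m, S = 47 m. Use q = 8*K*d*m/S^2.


q = 8*K*d*m/S^2
q = 8*0.2*5*0.6/47^2
q = 4.8000 / 2209

0.0022 m/d


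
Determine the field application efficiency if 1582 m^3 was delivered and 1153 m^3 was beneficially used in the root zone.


Ea = V_root / V_field * 100 = 1153 / 1582 * 100 = 72.8824%

72.8824 %


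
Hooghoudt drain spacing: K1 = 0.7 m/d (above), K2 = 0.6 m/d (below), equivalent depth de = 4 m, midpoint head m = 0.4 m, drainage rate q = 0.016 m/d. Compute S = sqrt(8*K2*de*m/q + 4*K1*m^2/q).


S^2 = 8*K2*de*m/q + 4*K1*m^2/q
S^2 = 8*0.6*4*0.4/0.016 + 4*0.7*0.4^2/0.016
S = sqrt(508.0000)

22.5389 m


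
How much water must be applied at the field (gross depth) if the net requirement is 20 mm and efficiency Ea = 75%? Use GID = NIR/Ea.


Ea = 75% = 0.75
GID = NIR / Ea = 20 / 0.75 = 26.6667 mm

26.6667 mm


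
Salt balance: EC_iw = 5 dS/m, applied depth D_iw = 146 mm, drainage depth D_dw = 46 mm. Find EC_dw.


EC_dw = EC_iw * D_iw / D_dw
EC_dw = 5 * 146 / 46
EC_dw = 730 / 46

15.8696 dS/m


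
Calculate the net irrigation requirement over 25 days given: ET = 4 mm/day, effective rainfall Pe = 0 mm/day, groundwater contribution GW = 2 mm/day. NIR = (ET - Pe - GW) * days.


Daily deficit = ET - Pe - GW = 4 - 0 - 2 = 2 mm/day
NIR = 2 * 25 = 50 mm

50.0000 mm


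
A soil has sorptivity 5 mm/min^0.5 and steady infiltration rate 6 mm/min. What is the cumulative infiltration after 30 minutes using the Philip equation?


F = S*sqrt(t) + A*t
F = 5*sqrt(30) + 6*30
F = 5*5.477226 + 180

207.3861 mm


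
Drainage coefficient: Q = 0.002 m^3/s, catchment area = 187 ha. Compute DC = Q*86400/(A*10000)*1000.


DC = Q * 86400 / (A * 10000) * 1000
DC = 0.002 * 86400 / (187 * 10000) * 1000
DC = 172800.0000 / 1870000

0.0924 mm/day


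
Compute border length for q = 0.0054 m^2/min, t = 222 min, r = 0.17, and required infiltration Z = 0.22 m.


L = q*t/((1+r)*Z)
L = 0.0054*222/((1+0.17)*0.22)
L = 1.1988/0.2574

4.6573 m


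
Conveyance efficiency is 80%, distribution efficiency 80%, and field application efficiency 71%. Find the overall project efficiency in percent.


Ec = 0.8, Eb = 0.8, Ea = 0.71
E = 0.8 * 0.8 * 0.71 * 100 = 45.4400%

45.4400 %


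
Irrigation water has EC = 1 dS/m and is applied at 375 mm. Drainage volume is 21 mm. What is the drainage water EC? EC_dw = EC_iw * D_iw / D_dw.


EC_dw = EC_iw * D_iw / D_dw
EC_dw = 1 * 375 / 21
EC_dw = 375 / 21

17.8571 dS/m


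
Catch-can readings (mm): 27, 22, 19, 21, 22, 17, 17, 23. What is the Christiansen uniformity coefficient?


mean = 21.000000 mm
MAD = 2.500000 mm
CU = (1 - 2.500000/21.000000)*100

88.0952 %


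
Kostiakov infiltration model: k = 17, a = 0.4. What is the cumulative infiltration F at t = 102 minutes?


F = k * t^a = 17 * 102^0.4
F = 17 * 6.359750

108.1158 mm


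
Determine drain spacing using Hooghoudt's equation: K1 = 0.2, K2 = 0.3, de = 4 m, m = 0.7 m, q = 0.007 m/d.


S^2 = 8*K2*de*m/q + 4*K1*m^2/q
S^2 = 8*0.3*4*0.7/0.007 + 4*0.2*0.7^2/0.007
S = sqrt(1016.0000)

31.8748 m


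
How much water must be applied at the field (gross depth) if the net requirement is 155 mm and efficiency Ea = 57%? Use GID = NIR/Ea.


Ea = 57% = 0.57
GID = NIR / Ea = 155 / 0.57 = 271.9298 mm

271.9298 mm


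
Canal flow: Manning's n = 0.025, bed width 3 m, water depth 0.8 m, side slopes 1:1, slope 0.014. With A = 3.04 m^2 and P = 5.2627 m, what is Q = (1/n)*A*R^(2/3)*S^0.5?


R = A/P = 3.04/5.2627 = 0.577650
Q = (1/0.025) * 3.04 * 0.577650^(2/3) * 0.014^0.5

9.9795 m^3/s


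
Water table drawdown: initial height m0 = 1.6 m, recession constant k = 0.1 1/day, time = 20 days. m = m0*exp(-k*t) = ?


m = m0 * exp(-k*t)
m = 1.6 * exp(-0.1 * 20)
m = 1.6 * exp(-2.0000)

0.2165 m


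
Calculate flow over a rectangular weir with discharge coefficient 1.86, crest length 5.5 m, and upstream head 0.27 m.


Q = C * L * H^(3/2) = 1.86 * 5.5 * 0.27^1.5 = 1.86 * 5.5 * 0.140296

1.4352 m^3/s


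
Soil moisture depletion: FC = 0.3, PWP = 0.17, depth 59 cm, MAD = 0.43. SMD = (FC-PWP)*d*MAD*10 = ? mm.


SMD = (FC - PWP) * d * MAD * 10
SMD = (0.3 - 0.17) * 59 * 0.43 * 10
SMD = 0.1300 * 59 * 0.43 * 10

32.9810 mm


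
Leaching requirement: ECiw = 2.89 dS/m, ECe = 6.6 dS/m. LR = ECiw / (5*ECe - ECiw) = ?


LR = ECiw / (5*ECe - ECiw)
LR = 2.89 / (5*6.6 - 2.89)
LR = 2.89 / 30.1100

0.0960


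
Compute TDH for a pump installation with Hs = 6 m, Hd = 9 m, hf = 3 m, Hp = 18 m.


TDH = Hs + Hd + hf + Hp = 6 + 9 + 3 + 18 = 36

36 m


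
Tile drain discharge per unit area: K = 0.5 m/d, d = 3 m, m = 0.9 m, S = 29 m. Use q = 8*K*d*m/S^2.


q = 8*K*d*m/S^2
q = 8*0.5*3*0.9/29^2
q = 10.8000 / 841

0.0128 m/d


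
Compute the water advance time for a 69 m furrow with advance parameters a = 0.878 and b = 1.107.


t = (L/a)^(1/b)
t = (69/0.878)^(1/1.107)
t = 78.587699^(1/1.107)

51.5411 min


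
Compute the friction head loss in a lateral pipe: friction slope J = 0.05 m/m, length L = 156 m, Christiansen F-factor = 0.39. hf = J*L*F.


hf = J * L * F = 0.05 * 156 * 0.39 = 3.0420 m

3.0420 m


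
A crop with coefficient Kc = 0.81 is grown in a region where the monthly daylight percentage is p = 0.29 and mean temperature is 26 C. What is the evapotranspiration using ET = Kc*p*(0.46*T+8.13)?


ET = Kc * p * (0.46*T + 8.13)
ET = 0.81 * 0.29 * (0.46*26 + 8.13)
ET = 0.81 * 0.29 * 20.0900

4.7191 mm/day


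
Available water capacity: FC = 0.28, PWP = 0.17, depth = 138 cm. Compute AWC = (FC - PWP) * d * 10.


AWC = (FC - PWP) * d * 10
AWC = (0.28 - 0.17) * 138 * 10
AWC = 0.1100 * 138 * 10

151.8000 mm


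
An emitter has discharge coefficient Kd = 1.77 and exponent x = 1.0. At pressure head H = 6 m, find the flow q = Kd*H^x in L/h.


q = Kd * H^x = 1.77 * 6^1.0 = 1.77 * 6.000000

10.6200 L/h


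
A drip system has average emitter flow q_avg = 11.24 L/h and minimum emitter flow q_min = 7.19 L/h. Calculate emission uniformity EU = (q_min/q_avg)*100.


EU = (q_min/q_avg)*100 = (7.19/11.24)*100 = 63.9680%

63.9680 %


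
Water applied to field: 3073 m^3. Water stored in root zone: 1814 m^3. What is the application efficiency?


Ea = V_root / V_field * 100 = 1814 / 3073 * 100 = 59.0303%

59.0303 %


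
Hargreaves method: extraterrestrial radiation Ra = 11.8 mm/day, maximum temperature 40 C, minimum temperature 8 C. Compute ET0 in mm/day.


Tmean = (Tmax + Tmin)/2 = (40 + 8)/2 = 24.0
ET0 = 0.0023 * 11.8 * (24.0 + 17.8) * sqrt(40 - 8)
ET0 = 0.0023 * 11.8 * 41.8 * 5.656854

6.4174 mm/day


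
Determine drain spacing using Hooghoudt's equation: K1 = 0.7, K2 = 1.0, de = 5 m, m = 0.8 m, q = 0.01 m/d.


S^2 = 8*K2*de*m/q + 4*K1*m^2/q
S^2 = 8*1.0*5*0.8/0.01 + 4*0.7*0.8^2/0.01
S = sqrt(3379.2000)

58.1309 m


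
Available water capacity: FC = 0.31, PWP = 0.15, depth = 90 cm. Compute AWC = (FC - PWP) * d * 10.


AWC = (FC - PWP) * d * 10
AWC = (0.31 - 0.15) * 90 * 10
AWC = 0.1600 * 90 * 10

144.0000 mm


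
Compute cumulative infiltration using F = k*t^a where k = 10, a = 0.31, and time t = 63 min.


F = k * t^a = 10 * 63^0.31
F = 10 * 3.612398

36.1240 mm


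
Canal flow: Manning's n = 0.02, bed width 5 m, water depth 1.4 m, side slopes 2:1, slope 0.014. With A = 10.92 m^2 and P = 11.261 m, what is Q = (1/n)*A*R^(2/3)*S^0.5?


R = A/P = 10.92/11.261 = 0.969718
Q = (1/0.02) * 10.92 * 0.969718^(2/3) * 0.014^0.5

63.2927 m^3/s


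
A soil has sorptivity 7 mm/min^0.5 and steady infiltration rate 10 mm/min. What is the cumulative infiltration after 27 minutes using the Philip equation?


F = S*sqrt(t) + A*t
F = 7*sqrt(27) + 10*27
F = 7*5.196152 + 270

306.3731 mm


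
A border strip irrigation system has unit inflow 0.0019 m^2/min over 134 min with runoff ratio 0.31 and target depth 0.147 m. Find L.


L = q*t/((1+r)*Z)
L = 0.0019*134/((1+0.31)*0.147)
L = 0.2546/0.19257

1.3221 m


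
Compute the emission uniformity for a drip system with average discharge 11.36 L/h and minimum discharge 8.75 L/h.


EU = (q_min/q_avg)*100 = (8.75/11.36)*100 = 77.0246%

77.0246 %


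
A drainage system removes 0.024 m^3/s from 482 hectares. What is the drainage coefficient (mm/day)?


DC = Q * 86400 / (A * 10000) * 1000
DC = 0.024 * 86400 / (482 * 10000) * 1000
DC = 2073600.0000 / 4820000

0.4302 mm/day


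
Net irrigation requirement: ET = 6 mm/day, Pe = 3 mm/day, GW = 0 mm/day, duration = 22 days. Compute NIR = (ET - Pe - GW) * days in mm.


Daily deficit = ET - Pe - GW = 6 - 3 - 0 = 3 mm/day
NIR = 3 * 22 = 66 mm

66.0000 mm


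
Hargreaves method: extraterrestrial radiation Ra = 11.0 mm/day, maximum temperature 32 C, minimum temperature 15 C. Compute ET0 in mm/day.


Tmean = (Tmax + Tmin)/2 = (32 + 15)/2 = 23.5
ET0 = 0.0023 * 11.0 * (23.5 + 17.8) * sqrt(32 - 15)
ET0 = 0.0023 * 11.0 * 41.3 * 4.123106

4.3082 mm/day


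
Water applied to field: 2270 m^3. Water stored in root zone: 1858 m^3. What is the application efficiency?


Ea = V_root / V_field * 100 = 1858 / 2270 * 100 = 81.8502%

81.8502 %


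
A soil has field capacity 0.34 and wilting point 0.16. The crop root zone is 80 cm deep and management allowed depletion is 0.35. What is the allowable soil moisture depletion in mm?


SMD = (FC - PWP) * d * MAD * 10
SMD = (0.34 - 0.16) * 80 * 0.35 * 10
SMD = 0.1800 * 80 * 0.35 * 10

50.4000 mm


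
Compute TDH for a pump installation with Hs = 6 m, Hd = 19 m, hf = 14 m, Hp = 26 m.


TDH = Hs + Hd + hf + Hp = 6 + 19 + 14 + 26 = 65

65 m


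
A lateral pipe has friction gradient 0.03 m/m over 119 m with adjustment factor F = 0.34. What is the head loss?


hf = J * L * F = 0.03 * 119 * 0.34 = 1.2138 m

1.2138 m


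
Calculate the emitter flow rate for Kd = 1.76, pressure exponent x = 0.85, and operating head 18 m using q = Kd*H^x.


q = Kd * H^x = 1.76 * 18^0.85 = 1.76 * 11.667603

20.5350 L/h


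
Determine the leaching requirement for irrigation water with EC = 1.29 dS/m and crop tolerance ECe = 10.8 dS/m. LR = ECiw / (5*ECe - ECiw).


LR = ECiw / (5*ECe - ECiw)
LR = 1.29 / (5*10.8 - 1.29)
LR = 1.29 / 52.7100

0.0245


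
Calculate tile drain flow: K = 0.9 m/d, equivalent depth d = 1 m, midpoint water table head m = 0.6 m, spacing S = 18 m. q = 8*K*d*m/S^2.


q = 8*K*d*m/S^2
q = 8*0.9*1*0.6/18^2
q = 4.3200 / 324

0.0133 m/d


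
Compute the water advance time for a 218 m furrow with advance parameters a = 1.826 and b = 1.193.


t = (L/a)^(1/b)
t = (218/1.826)^(1/1.193)
t = 119.386637^(1/1.193)

55.0747 min


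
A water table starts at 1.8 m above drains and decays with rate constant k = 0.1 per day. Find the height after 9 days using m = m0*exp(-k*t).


m = m0 * exp(-k*t)
m = 1.8 * exp(-0.1 * 9)
m = 1.8 * exp(-0.9000)

0.7318 m


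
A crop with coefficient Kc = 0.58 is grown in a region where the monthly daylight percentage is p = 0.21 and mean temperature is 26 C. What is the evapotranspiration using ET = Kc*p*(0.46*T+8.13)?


ET = Kc * p * (0.46*T + 8.13)
ET = 0.58 * 0.21 * (0.46*26 + 8.13)
ET = 0.58 * 0.21 * 20.0900

2.4470 mm/day


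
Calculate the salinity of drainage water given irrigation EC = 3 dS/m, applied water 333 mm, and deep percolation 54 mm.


EC_dw = EC_iw * D_iw / D_dw
EC_dw = 3 * 333 / 54
EC_dw = 999 / 54

18.5000 dS/m


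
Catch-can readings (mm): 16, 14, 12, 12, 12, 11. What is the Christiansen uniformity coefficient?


mean = 12.833333 mm
MAD = 1.444444 mm
CU = (1 - 1.444444/12.833333)*100

88.7446 %


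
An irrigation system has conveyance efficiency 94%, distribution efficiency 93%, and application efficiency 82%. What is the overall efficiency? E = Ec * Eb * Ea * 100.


Ec = 0.94, Eb = 0.93, Ea = 0.82
E = 0.94 * 0.93 * 0.82 * 100 = 71.6844%

71.6844 %


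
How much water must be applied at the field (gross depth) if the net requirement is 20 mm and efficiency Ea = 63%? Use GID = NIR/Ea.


Ea = 63% = 0.63
GID = NIR / Ea = 20 / 0.63 = 31.7460 mm

31.7460 mm


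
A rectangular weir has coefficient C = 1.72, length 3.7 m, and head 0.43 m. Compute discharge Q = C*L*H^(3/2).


Q = C * L * H^(3/2) = 1.72 * 3.7 * 0.43^1.5 = 1.72 * 3.7 * 0.281970

1.7945 m^3/s


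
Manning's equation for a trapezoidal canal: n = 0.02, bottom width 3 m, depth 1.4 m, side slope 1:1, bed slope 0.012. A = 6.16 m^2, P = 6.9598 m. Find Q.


R = A/P = 6.16/6.9598 = 0.885083
Q = (1/0.02) * 6.16 * 0.885083^(2/3) * 0.012^0.5

31.1026 m^3/s


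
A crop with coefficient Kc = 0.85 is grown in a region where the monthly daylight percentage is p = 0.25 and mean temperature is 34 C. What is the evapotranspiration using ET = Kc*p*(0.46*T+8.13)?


ET = Kc * p * (0.46*T + 8.13)
ET = 0.85 * 0.25 * (0.46*34 + 8.13)
ET = 0.85 * 0.25 * 23.7700

5.0511 mm/day


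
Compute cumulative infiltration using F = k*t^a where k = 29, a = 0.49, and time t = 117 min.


F = k * t^a = 29 * 117^0.49
F = 29 * 10.313619

299.0950 mm


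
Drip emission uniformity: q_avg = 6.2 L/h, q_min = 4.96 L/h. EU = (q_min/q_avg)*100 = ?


EU = (q_min/q_avg)*100 = (4.96/6.2)*100 = 80.0000%

80.0000 %


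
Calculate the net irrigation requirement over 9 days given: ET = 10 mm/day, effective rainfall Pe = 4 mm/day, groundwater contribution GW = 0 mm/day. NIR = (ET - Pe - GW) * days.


Daily deficit = ET - Pe - GW = 10 - 4 - 0 = 6 mm/day
NIR = 6 * 9 = 54 mm

54.0000 mm


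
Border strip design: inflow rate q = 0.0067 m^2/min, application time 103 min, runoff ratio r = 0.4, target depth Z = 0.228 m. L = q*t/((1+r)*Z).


L = q*t/((1+r)*Z)
L = 0.0067*103/((1+0.4)*0.228)
L = 0.6901/0.3192

2.1620 m


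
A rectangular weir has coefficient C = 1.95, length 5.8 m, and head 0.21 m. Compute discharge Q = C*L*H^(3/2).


Q = C * L * H^(3/2) = 1.95 * 5.8 * 0.21^1.5 = 1.95 * 5.8 * 0.096234

1.0884 m^3/s


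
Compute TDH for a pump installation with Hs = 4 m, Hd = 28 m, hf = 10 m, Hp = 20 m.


TDH = Hs + Hd + hf + Hp = 4 + 28 + 10 + 20 = 62

62 m


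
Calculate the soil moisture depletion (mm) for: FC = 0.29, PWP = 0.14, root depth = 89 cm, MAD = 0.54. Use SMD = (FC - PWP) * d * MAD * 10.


SMD = (FC - PWP) * d * MAD * 10
SMD = (0.29 - 0.14) * 89 * 0.54 * 10
SMD = 0.1500 * 89 * 0.54 * 10

72.0900 mm


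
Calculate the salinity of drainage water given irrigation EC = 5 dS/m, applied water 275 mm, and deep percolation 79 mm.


EC_dw = EC_iw * D_iw / D_dw
EC_dw = 5 * 275 / 79
EC_dw = 1375 / 79

17.4051 dS/m


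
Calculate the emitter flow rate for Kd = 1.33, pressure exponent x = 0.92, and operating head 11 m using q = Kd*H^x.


q = Kd * H^x = 1.33 * 11^0.92 = 1.33 * 9.079904

12.0763 L/h


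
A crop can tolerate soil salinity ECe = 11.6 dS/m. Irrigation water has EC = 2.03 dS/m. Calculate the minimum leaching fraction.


LR = ECiw / (5*ECe - ECiw)
LR = 2.03 / (5*11.6 - 2.03)
LR = 2.03 / 55.9700

0.0363


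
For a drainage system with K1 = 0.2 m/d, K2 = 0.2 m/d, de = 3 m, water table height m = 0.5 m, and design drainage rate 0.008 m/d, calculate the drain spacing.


S^2 = 8*K2*de*m/q + 4*K1*m^2/q
S^2 = 8*0.2*3*0.5/0.008 + 4*0.2*0.5^2/0.008
S = sqrt(325.0000)

18.0278 m


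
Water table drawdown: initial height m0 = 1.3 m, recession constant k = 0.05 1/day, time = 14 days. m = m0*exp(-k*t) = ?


m = m0 * exp(-k*t)
m = 1.3 * exp(-0.05 * 14)
m = 1.3 * exp(-0.7000)

0.6456 m


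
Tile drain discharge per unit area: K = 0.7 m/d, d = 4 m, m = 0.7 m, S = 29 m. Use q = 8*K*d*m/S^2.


q = 8*K*d*m/S^2
q = 8*0.7*4*0.7/29^2
q = 15.6800 / 841

0.0186 m/d


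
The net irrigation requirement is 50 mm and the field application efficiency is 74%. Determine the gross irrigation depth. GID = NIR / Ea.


Ea = 74% = 0.74
GID = NIR / Ea = 50 / 0.74 = 67.5676 mm

67.5676 mm


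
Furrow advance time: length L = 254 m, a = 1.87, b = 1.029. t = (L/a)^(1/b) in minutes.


t = (L/a)^(1/b)
t = (254/1.87)^(1/1.029)
t = 135.828877^(1/1.029)

118.2711 min


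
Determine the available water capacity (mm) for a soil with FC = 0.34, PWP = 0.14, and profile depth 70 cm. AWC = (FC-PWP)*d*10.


AWC = (FC - PWP) * d * 10
AWC = (0.34 - 0.14) * 70 * 10
AWC = 0.2000 * 70 * 10

140.0000 mm


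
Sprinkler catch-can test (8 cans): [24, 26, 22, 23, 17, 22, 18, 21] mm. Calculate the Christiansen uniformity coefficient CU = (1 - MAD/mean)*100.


mean = 21.625000 mm
MAD = 2.218750 mm
CU = (1 - 2.218750/21.625000)*100

89.7399 %


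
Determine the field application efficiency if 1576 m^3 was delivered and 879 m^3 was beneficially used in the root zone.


Ea = V_root / V_field * 100 = 879 / 1576 * 100 = 55.7741%

55.7741 %


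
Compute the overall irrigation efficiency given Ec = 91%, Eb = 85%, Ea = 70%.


Ec = 0.91, Eb = 0.85, Ea = 0.7
E = 0.91 * 0.85 * 0.7 * 100 = 54.1450%

54.1450 %


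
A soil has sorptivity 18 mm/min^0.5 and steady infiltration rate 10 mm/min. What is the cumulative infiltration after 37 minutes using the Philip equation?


F = S*sqrt(t) + A*t
F = 18*sqrt(37) + 10*37
F = 18*6.082763 + 370

479.4897 mm


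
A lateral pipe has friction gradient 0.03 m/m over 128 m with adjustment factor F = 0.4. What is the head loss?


hf = J * L * F = 0.03 * 128 * 0.4 = 1.5360 m

1.5360 m


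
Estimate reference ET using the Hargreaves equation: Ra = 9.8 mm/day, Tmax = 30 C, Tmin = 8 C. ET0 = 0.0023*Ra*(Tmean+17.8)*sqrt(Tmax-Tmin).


Tmean = (Tmax + Tmin)/2 = (30 + 8)/2 = 19.0
ET0 = 0.0023 * 9.8 * (19.0 + 17.8) * sqrt(30 - 8)
ET0 = 0.0023 * 9.8 * 36.8 * 4.690416

3.8906 mm/day


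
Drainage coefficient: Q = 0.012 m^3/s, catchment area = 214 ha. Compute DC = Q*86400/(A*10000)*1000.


DC = Q * 86400 / (A * 10000) * 1000
DC = 0.012 * 86400 / (214 * 10000) * 1000
DC = 1036800.0000 / 2140000

0.4845 mm/day


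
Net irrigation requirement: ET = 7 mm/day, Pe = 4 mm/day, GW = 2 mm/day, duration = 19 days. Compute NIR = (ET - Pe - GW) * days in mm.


Daily deficit = ET - Pe - GW = 7 - 4 - 2 = 1 mm/day
NIR = 1 * 19 = 19 mm

19.0000 mm


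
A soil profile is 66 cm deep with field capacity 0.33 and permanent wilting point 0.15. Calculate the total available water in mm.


AWC = (FC - PWP) * d * 10
AWC = (0.33 - 0.15) * 66 * 10
AWC = 0.1800 * 66 * 10

118.8000 mm


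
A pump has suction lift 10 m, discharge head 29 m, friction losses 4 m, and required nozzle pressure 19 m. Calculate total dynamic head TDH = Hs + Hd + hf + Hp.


TDH = Hs + Hd + hf + Hp = 10 + 29 + 4 + 19 = 62

62 m


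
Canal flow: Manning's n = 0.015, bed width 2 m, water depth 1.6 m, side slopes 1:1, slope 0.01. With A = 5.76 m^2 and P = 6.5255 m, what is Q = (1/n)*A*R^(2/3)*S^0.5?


R = A/P = 5.76/6.5255 = 0.882691
Q = (1/0.015) * 5.76 * 0.882691^(2/3) * 0.01^0.5

35.3349 m^3/s


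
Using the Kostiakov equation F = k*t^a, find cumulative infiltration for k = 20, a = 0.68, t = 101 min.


F = k * t^a = 20 * 101^0.68
F = 20 * 23.064207

461.2841 mm


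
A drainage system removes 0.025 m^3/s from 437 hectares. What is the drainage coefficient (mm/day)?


DC = Q * 86400 / (A * 10000) * 1000
DC = 0.025 * 86400 / (437 * 10000) * 1000
DC = 2160000.0000 / 4370000

0.4943 mm/day


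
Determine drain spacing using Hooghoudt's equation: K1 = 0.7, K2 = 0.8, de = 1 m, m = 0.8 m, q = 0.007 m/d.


S^2 = 8*K2*de*m/q + 4*K1*m^2/q
S^2 = 8*0.8*1*0.8/0.007 + 4*0.7*0.8^2/0.007
S = sqrt(987.4286)

31.4234 m


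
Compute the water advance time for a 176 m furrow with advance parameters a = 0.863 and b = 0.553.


t = (L/a)^(1/b)
t = (176/0.863)^(1/0.553)
t = 203.939745^(1/0.553)

15007.7095 min


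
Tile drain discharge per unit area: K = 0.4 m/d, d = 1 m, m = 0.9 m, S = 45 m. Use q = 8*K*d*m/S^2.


q = 8*K*d*m/S^2
q = 8*0.4*1*0.9/45^2
q = 2.8800 / 2025

0.0014 m/d


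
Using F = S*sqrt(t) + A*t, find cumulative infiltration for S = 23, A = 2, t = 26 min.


F = S*sqrt(t) + A*t
F = 23*sqrt(26) + 2*26
F = 23*5.099020 + 52

169.2775 mm


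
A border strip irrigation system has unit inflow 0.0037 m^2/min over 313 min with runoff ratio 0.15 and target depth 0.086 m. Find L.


L = q*t/((1+r)*Z)
L = 0.0037*313/((1+0.15)*0.086)
L = 1.1581/0.0989

11.7098 m


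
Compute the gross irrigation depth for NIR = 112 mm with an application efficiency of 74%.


Ea = 74% = 0.74
GID = NIR / Ea = 112 / 0.74 = 151.3514 mm

151.3514 mm


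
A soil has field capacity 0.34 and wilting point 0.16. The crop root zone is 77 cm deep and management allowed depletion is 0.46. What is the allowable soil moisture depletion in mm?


SMD = (FC - PWP) * d * MAD * 10
SMD = (0.34 - 0.16) * 77 * 0.46 * 10
SMD = 0.1800 * 77 * 0.46 * 10

63.7560 mm


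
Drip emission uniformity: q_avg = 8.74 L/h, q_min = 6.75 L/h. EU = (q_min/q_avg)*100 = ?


EU = (q_min/q_avg)*100 = (6.75/8.74)*100 = 77.2311%

77.2311 %


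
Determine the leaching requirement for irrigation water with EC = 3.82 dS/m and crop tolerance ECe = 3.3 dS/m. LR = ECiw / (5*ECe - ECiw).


LR = ECiw / (5*ECe - ECiw)
LR = 3.82 / (5*3.3 - 3.82)
LR = 3.82 / 12.6800

0.3013


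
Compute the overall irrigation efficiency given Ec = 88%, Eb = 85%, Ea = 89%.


Ec = 0.88, Eb = 0.85, Ea = 0.89
E = 0.88 * 0.85 * 0.89 * 100 = 66.5720%

66.5720 %


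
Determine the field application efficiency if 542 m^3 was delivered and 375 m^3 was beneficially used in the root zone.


Ea = V_root / V_field * 100 = 375 / 542 * 100 = 69.1882%

69.1882 %


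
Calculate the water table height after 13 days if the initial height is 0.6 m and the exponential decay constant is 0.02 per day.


m = m0 * exp(-k*t)
m = 0.6 * exp(-0.02 * 13)
m = 0.6 * exp(-0.2600)

0.4626 m


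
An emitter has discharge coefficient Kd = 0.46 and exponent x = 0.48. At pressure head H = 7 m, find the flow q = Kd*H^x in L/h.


q = Kd * H^x = 0.46 * 7^0.48 = 0.46 * 2.544761

1.1706 L/h
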